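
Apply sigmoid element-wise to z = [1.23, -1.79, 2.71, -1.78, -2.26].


σ(1.23) = 1/(1+e^-1.23) = 0.7738
σ(-1.79) = 1/(1+e^1.79) = 0.1431
σ(2.71) = 1/(1+e^-2.71) = 0.9376
σ(-1.78) = 1/(1+e^1.78) = 0.1443
σ(-2.26) = 1/(1+e^2.26) = 0.0945
result = [0.7738, 0.1431, 0.9376, 0.1443, 0.0945]

[0.7738, 0.1431, 0.9376, 0.1443, 0.0945]


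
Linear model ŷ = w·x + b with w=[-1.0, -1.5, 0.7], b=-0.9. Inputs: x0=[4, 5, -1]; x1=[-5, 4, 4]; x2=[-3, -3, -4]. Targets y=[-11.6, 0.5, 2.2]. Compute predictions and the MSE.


ŷ0 = (-1.0)·(4) + (-1.5)·(5) + (0.7)·(-1) - 0.9 = -13.1
ŷ1 = (-1.0)·(-5) + (-1.5)·(4) + (0.7)·(4) - 0.9 = 0.9
ŷ2 = (-1.0)·(-3) + (-1.5)·(-3) + (0.7)·(-4) - 0.9 = 3.8
errors² = [2.25, 0.16, 2.56]
MSE = 4.9700/3 = 1.6567

1.6567


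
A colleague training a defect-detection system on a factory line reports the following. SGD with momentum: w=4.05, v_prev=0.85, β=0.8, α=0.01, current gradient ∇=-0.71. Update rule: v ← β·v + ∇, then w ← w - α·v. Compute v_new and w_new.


v_new = 0.8·0.85 - 0.71 = 0.68 - 0.71 = -0.03
w_new = 4.05 - 0.01·-0.03 = 4.05 + 0.0003 = 4.0503

v_new=-0.03, w_new=4.0503


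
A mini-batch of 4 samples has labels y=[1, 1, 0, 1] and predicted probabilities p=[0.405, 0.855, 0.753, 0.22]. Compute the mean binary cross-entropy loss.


L[0] = -ln(0.405) = 0.9039
L[1] = -ln(0.855) = 0.1567
L[2] = -ln(1-0.753) = -ln(0.247) = 1.3984
L[3] = -ln(0.22) = 1.5141
mean = (0.9039 + 0.1567 + 1.3984 + 1.5141)/4 = 0.9933

0.9933


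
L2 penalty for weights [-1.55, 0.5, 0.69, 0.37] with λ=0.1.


‖w‖₂² = (-1.55)² + (0.5)² + (0.69)² + (0.37)²
     = 2.4025 + 0.25 + 0.4761 + 0.1369
     = 3.2655
λ·‖w‖₂² = 0.1·3.2655 = 0.32655

0.32655


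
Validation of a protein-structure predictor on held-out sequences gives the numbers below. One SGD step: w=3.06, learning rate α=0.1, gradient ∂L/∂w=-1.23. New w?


w_new = w - α·∇
= 3.06 - 0.1·-1.23
= 3.06 + 0.123
= 3.183

3.183


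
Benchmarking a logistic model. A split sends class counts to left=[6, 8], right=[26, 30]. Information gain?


Parent = [32, 38], H_parent = 0.9947
H_left = 0.9852 (n=14), H_right = 0.9963 (n=56)
H_children = (14/70)·0.9852 + (56/70)·0.9963 = 0.9941
IG = 0.9947 - 0.9941 = 0.0006

0.0006


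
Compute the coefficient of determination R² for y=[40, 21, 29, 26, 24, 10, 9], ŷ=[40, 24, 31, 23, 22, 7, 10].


ȳ = 22.7143
SS_res = Σ(y-ŷ)² = 36
SS_tot = Σ(y-ȳ)² = 703.43
R² = 1 - SS_res/SS_tot = 1 - 0.0512 = 0.9488

0.9488


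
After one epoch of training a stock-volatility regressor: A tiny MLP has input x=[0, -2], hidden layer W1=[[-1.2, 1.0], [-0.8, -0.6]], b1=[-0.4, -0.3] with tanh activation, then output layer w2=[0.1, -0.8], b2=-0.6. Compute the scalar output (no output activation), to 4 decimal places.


z1[0] = (-1.2)·(0) + (1.0)·(-2) - 0.4 = -2.4
z1[1] = (-0.8)·(0) + (-0.6)·(-2) - 0.3 = 0.9
h = tanh(z1) = [-0.9837, 0.7163]
output = (0.1)·(-0.9837) + (-0.8)·(0.7163) - 0.6 = -1.2714

-1.2714


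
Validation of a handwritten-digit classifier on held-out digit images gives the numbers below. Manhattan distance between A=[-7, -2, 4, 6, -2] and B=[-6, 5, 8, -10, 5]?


d = |-7+ 6| + |-2-5| + |4-8| + |6+ 10| + |-2-5|
  = 1 + 7 + 4 + 16 + 7
  = 35

35


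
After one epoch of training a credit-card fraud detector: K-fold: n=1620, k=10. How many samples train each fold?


Fold size = 1620/10 = 162
Training per fold = 1620 - 162 = 1458

1458


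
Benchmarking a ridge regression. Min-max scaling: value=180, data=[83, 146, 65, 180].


min=65, max=180
(180-65)/(180-65) = 115/115 = 1.0

1.0


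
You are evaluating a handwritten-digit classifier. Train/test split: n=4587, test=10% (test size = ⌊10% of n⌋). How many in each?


Test = ⌊4587·10/100⌋ = 458
Train = 4587 - 458 = 4129

Train: 4129, Test: 458


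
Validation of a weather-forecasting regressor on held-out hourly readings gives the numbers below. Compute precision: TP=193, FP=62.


Precision = TP/(TP+FP)
= 193/(193+62)
= 193/255 = 75.69%

75.69%


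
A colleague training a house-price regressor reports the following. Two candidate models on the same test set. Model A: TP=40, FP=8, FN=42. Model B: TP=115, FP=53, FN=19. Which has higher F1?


Model A: P=40/48=0.8333, R=40/82=0.4878, F1=2PR/(P+R)=2TP/(2TP+FP+FN)=80/130=0.6154
Model B: P=115/168=0.6845, R=115/134=0.8582, F1=2PR/(P+R)=2TP/(2TP+FP+FN)=230/302=0.7616
0.6154 < 0.7616 → Model B

Model B


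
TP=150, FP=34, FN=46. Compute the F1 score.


Precision = 150/184 = 0.8152
Recall = 150/196 = 0.7653
F1 = 2·P·R/(P+R) = 2·TP/(2·TP+FP+FN) = 300/(300+34+46) = 300/380 = 0.7895

0.7895


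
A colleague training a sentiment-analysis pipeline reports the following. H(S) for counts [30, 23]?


Probabilities: [30/53, 23/53] ≈ [0.566, 0.434]
H = -((30/53)·log₂(30/53) + (23/53)·log₂(23/53))
  = 0.9874 bits

0.9874 bits


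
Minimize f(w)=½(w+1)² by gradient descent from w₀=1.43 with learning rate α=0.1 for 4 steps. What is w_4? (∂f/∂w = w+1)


step 1: grad = 1.43+1 = 2.43; w = 1.43 - 0.1·(2.43) = 1.187
step 2: grad = 1.187+1 = 2.187; w = 1.187 - 0.1·(2.187) = 0.9683
step 3: grad = 0.9683+1 = 1.9683; w = 0.9683 - 0.1·(1.9683) = 0.77147
step 4: grad = 0.77147+1 = 1.77147; w = 0.77147 - 0.1·(1.77147) = 0.594323

0.594323


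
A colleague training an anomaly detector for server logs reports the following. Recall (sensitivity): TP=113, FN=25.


Recall = TP/(TP+FN)
= 113/(113+25)
= 113/138 = 81.88%

81.88%


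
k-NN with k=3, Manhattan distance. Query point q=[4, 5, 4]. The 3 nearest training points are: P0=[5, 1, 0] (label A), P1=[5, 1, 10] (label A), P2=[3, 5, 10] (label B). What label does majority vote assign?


d(q,P0) = 9  (label A)
d(q,P1) = 11  (label A)
d(q,P2) = 7  (label B)
Votes: A=2, B=1
Majority → A

A


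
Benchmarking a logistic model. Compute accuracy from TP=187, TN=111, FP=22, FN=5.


Accuracy = (TP+TN)/(TP+TN+FP+FN)
= (187+111)/(325)
= 298/325 = 91.69%

91.69%


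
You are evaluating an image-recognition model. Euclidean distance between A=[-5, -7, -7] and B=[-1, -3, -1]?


d = √((-5+ 1)² + (-7+ 3)² + (-7+ 1)²)
  = √(16 + 16 + 36)
  = √68 = 8.2462

8.2462


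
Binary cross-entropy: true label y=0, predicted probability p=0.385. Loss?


BCE = -[y·ln(p) + (1-y)·ln(1-p)]
= -0 - 1·ln(1-0.385)
= -ln(0.615) = 0.4861

0.4861


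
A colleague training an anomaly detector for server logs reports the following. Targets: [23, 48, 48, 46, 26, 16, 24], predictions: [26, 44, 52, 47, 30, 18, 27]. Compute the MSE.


Squared errors: (23-26)²=9, (48-44)²=16, (48-52)²=16, (46-47)²=1, (26-30)²=16, (16-18)²=4, (24-27)²=9
Sum = 71
MSE = 71/7 = 71/7

71/7


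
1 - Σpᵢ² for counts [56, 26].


Probabilities: [56/82, 26/82] ≈ [0.6829, 0.3171]
Σpᵢ² = (3136 + 676)/82² = 3812/6724
Gini = 1 - Σpᵢ² = 1 - 3812/6724 = 0.4331

0.4331


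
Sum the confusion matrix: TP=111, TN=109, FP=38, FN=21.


Total = TP + TN + FP + FN
= 111 + 109 + 38 + 21
= 279
(Predicted positive: 149, predicted negative: 130)

279


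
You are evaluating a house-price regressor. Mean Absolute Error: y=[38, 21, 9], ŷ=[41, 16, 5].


Absolute errors: |38-41|=3, |21-16|=5, |9-5|=4
Sum = 12
MAE = 12/3 = 4

4


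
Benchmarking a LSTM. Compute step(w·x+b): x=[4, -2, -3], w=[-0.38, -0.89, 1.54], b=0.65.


z = (4)·(-0.38) + (-2)·(-0.89) + (-3)·(1.54) + 0.65
  = -3.71
step(z) = 0 (z<0)

0


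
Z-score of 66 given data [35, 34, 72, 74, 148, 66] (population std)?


μ = 71.5, σ = 37.9199
z = (66 - 71.5)/37.9199 = -0.145

-0.145


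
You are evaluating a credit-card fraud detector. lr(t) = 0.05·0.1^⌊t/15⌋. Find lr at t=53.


n_drops = ⌊53/15⌋ = 3
lr = 0.05·0.1^3 = 0.05·0.001 = 0.00005

0.00005


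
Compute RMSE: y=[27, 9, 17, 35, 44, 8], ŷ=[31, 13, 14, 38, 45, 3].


MSE = 76/6 = 12.6667
RMSE = √(76/6) = 3.559

3.559


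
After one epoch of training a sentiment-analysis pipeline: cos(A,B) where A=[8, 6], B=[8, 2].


A·B = 8·8 + 6·2 = 76
‖A‖ = √100 = 10, ‖B‖ = √68 = 8.2462
cos = 76/(√100·√68) = 76/√6800 = 0.9216

0.9216


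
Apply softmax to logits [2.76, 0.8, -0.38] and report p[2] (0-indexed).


Exponentials: e^2.76=15.7998, e^0.8=2.2255, e^-0.38=0.6839
Sum = 18.7092
Softmax = [0.8445, 0.119, 0.0366]
p[2] = 0.6839/18.7092 = 0.0366

0.0366


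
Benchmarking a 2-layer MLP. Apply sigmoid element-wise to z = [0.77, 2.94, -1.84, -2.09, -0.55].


σ(0.77) = 1/(1+e^-0.77) = 0.6835
σ(2.94) = 1/(1+e^-2.94) = 0.9498
σ(-1.84) = 1/(1+e^1.84) = 0.1371
σ(-2.09) = 1/(1+e^2.09) = 0.1101
σ(-0.55) = 1/(1+e^0.55) = 0.3659
result = [0.6835, 0.9498, 0.1371, 0.1101, 0.3659]

[0.6835, 0.9498, 0.1371, 0.1101, 0.3659]


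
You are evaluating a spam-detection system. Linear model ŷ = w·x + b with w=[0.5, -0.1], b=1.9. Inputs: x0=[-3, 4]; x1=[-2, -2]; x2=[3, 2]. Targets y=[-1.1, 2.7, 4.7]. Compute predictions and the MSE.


ŷ0 = (0.5)·(-3) + (-0.1)·(4) + 1.9 = 0.0
ŷ1 = (0.5)·(-2) + (-0.1)·(-2) + 1.9 = 1.1
ŷ2 = (0.5)·(3) + (-0.1)·(2) + 1.9 = 3.2
errors² = [1.21, 2.56, 2.25]
MSE = 6.0200/3 = 2.0067

2.0067


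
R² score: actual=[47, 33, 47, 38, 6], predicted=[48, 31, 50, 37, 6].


ȳ = 34.2
SS_res = Σ(y-ŷ)² = 15
SS_tot = Σ(y-ȳ)² = 1138.8
R² = 1 - SS_res/SS_tot = 1 - 0.0132 = 0.9868

0.9868


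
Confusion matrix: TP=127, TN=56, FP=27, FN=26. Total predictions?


Total = TP + TN + FP + FN
= 127 + 56 + 27 + 26
= 236
(Predicted positive: 154, predicted negative: 82)

236


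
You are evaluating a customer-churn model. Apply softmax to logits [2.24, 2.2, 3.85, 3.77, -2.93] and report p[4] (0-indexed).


Exponentials: e^2.24=9.3933, e^2.2=9.025, e^3.85=46.9931, e^3.77=43.3801, e^-2.93=0.0534
Sum = 108.8449
Softmax = [0.0863, 0.0829, 0.4317, 0.3985, 0.0005]
p[4] = 0.0534/108.8449 = 0.0005

0.0005


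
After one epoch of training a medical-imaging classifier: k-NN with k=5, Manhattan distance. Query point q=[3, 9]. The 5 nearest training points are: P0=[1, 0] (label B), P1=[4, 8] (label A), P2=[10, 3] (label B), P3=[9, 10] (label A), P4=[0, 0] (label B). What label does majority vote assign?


d(q,P0) = 11  (label B)
d(q,P1) = 2  (label A)
d(q,P2) = 13  (label B)
d(q,P3) = 7  (label A)
d(q,P4) = 12  (label B)
Votes: A=2, B=3
Majority → B

B


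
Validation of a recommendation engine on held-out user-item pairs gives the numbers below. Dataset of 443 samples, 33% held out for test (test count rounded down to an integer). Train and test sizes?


Test = ⌊443·33/100⌋ = 146
Train = 443 - 146 = 297

Train: 297, Test: 146


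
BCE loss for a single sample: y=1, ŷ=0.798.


BCE = -[y·ln(p) + (1-y)·ln(1-p)]
= -1·ln(0.798) - 0
= -ln(0.798) = 0.2256

0.2256


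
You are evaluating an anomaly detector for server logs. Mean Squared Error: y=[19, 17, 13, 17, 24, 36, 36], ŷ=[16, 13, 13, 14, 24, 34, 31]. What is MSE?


Squared errors: (19-16)²=9, (17-13)²=16, (13-13)²=0, (17-14)²=9, (24-24)²=0, (36-34)²=4, (36-31)²=25
Sum = 63
MSE = 63/7 = 9

9


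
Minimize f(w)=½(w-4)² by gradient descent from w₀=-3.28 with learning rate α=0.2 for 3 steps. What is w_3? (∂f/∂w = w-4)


step 1: grad = -3.28-4 = -7.28; w = -3.28 - 0.2·(-7.28) = -1.824
step 2: grad = -1.824-4 = -5.824; w = -1.824 - 0.2·(-5.824) = -0.6592
step 3: grad = -0.6592-4 = -4.6592; w = -0.6592 - 0.2·(-4.6592) = 0.27264

0.27264


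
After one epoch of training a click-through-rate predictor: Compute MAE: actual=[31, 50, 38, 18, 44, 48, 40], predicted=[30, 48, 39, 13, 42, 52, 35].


Absolute errors: |31-30|=1, |50-48|=2, |38-39|=1, |18-13|=5, |44-42|=2, |48-52|=4, |40-35|=5
Sum = 20
MAE = 20/7 = 20/7

20/7


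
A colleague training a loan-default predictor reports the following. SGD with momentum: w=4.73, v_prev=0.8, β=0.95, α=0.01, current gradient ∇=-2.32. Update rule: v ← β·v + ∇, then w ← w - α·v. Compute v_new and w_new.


v_new = 0.95·0.8 - 2.32 = 0.76 - 2.32 = -1.56
w_new = 4.73 - 0.01·-1.56 = 4.73 + 0.0156 = 4.7456

v_new=-1.56, w_new=4.7456


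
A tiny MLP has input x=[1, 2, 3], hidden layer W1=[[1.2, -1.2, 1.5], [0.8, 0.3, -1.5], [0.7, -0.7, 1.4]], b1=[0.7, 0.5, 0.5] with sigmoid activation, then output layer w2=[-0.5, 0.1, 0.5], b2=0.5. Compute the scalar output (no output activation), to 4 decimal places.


z1[0] = (1.2)·(1) + (-1.2)·(2) + (1.5)·(3) + 0.7 = 4.0
z1[1] = (0.8)·(1) + (0.3)·(2) + (-1.5)·(3) + 0.5 = -2.6
z1[2] = (0.7)·(1) + (-0.7)·(2) + (1.4)·(3) + 0.5 = 4.0
h = sigmoid(z1) = [0.982, 0.0691, 0.982]
output = (-0.5)·(0.982) + (0.1)·(0.0691) + (0.5)·(0.982) + 0.5 = 0.5069

0.5069


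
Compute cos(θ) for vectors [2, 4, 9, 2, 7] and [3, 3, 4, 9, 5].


A·B = 2·3 + 4·3 + 9·4 + 2·9 + 7·5 = 107
‖A‖ = √154 = 12.4097, ‖B‖ = √140 = 11.8322
cos = 107/(√154·√140) = 107/√21560 = 0.7287

0.7287


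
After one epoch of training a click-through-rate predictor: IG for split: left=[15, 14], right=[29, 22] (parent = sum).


Parent = [44, 36], H_parent = 0.9928
H_left = 0.9991 (n=29), H_right = 0.9864 (n=51)
H_children = (29/80)·0.9991 + (51/80)·0.9864 = 0.991
IG = 0.9928 - 0.991 = 0.0018

0.0018


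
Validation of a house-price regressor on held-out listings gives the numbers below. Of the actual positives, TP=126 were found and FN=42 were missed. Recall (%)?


Recall = TP/(TP+FN)
= 126/(126+42)
= 126/168 = 75.0%

75.0%


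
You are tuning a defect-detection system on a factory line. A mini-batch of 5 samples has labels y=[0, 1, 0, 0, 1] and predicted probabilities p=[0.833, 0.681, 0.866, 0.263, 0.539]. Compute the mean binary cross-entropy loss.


L[0] = -ln(1-0.833) = -ln(0.167) = 1.7898
L[1] = -ln(0.681) = 0.3842
L[2] = -ln(1-0.866) = -ln(0.134) = 2.0099
L[3] = -ln(1-0.263) = -ln(0.737) = 0.3052
L[4] = -ln(0.539) = 0.618
mean = (1.7898 + 0.3842 + 2.0099 + 0.3052 + 0.618)/5 = 1.0214

1.0214


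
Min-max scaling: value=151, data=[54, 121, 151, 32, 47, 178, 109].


min=32, max=178
(151-32)/(178-32) = 119/146 = 0.8151

0.8151


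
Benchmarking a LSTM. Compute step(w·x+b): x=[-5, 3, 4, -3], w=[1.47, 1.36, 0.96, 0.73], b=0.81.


z = (-5)·(1.47) + (3)·(1.36) + (4)·(0.96) + (-3)·(0.73) + 0.81
  = -0.81
step(z) = 0 (z<0)

0


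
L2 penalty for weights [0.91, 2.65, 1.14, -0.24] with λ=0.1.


‖w‖₂² = (0.91)² + (2.65)² + (1.14)² + (-0.24)²
     = 0.8281 + 7.0225 + 1.2996 + 0.0576
     = 9.2078
λ·‖w‖₂² = 0.1·9.2078 = 0.92078

0.92078


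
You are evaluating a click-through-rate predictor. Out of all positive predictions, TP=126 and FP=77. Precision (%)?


Precision = TP/(TP+FP)
= 126/(126+77)
= 126/203 = 62.07%

62.07%


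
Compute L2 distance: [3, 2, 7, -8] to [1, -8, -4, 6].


d = √((3-1)² + (2+ 8)² + (7+ 4)² + (-8-6)²)
  = √(4 + 100 + 121 + 196)
  = √421 = 20.5183

20.5183


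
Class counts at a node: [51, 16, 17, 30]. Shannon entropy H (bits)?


Probabilities: [51/114, 16/114, 17/114, 30/114] ≈ [0.4474, 0.1404, 0.1491, 0.2632]
H = -((51/114)·log₂(51/114) + (16/114)·log₂(16/114) + (17/114)·log₂(17/114) + (30/114)·log₂(30/114))
  = 1.833 bits

1.833 bits


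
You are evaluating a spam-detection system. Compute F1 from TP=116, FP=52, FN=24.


Precision = 116/168 = 0.6905
Recall = 116/140 = 0.8286
F1 = 2·P·R/(P+R) = 2·TP/(2·TP+FP+FN) = 232/(232+52+24) = 232/308 = 0.7532

0.7532


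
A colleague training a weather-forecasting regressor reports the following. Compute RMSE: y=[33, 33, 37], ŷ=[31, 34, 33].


MSE = 21/3 = 7
RMSE = √(21/3) = 2.6458

2.6458


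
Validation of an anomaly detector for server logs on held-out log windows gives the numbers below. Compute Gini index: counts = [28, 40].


Probabilities: [28/68, 40/68] ≈ [0.4118, 0.5882]
Σpᵢ² = (784 + 1600)/68² = 2384/4624
Gini = 1 - Σpᵢ² = 1 - 2384/4624 = 0.4844

0.4844


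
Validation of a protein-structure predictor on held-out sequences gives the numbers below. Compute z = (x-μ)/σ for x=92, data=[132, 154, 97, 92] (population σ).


μ = 118.75, σ = 25.5282
z = (92 - 118.75)/25.5282 = -1.0479

-1.0479


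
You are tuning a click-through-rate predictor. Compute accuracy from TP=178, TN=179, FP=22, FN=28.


Accuracy = (TP+TN)/(TP+TN+FP+FN)
= (178+179)/(407)
= 357/407 = 87.71%

87.71%


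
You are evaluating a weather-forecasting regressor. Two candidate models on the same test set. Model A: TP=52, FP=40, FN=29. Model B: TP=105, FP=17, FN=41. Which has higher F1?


Model A: P=52/92=0.5652, R=52/81=0.642, F1=2PR/(P+R)=2TP/(2TP+FP+FN)=104/173=0.6012
Model B: P=105/122=0.8607, R=105/146=0.7192, F1=2PR/(P+R)=2TP/(2TP+FP+FN)=210/268=0.7836
0.6012 < 0.7836 → Model B

Model B


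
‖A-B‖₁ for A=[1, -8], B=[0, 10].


d = |1-0| + |-8-10|
  = 1 + 18
  = 19

19


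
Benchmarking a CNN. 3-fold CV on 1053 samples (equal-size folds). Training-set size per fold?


Fold size = 1053/3 = 351
Training per fold = 1053 - 351 = 702

702


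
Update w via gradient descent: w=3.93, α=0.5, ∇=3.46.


w_new = w - α·∇
= 3.93 - 0.5·3.46
= 3.93 - 1.73
= 2.2

2.2


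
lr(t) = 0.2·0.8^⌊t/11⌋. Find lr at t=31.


n_drops = ⌊31/11⌋ = 2
lr = 0.2·0.8^2 = 0.2·0.64 = 0.128

0.128


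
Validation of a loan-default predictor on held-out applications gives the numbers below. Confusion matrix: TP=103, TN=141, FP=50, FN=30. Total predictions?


Total = TP + TN + FP + FN
= 103 + 141 + 50 + 30
= 324
(Predicted positive: 153, predicted negative: 171)

324


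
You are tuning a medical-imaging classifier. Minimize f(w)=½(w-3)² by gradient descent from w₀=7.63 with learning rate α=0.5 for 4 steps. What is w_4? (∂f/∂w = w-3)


step 1: grad = 7.63-3 = 4.63; w = 7.63 - 0.5·(4.63) = 5.315
step 2: grad = 5.315-3 = 2.315; w = 5.315 - 0.5·(2.315) = 4.1575
step 3: grad = 4.1575-3 = 1.1575; w = 4.1575 - 0.5·(1.1575) = 3.57875
step 4: grad = 3.57875-3 = 0.57875; w = 3.57875 - 0.5·(0.57875) = 3.289375

3.289375


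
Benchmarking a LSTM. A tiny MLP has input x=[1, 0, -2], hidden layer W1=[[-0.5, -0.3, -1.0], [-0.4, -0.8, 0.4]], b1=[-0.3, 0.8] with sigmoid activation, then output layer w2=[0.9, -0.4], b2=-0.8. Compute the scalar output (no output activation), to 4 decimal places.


z1[0] = (-0.5)·(1) + (-0.3)·(0) + (-1.0)·(-2) - 0.3 = 1.2
z1[1] = (-0.4)·(1) + (-0.8)·(0) + (0.4)·(-2) + 0.8 = -0.4
h = sigmoid(z1) = [0.7685, 0.4013]
output = (0.9)·(0.7685) + (-0.4)·(0.4013) - 0.8 = -0.2689

-0.2689


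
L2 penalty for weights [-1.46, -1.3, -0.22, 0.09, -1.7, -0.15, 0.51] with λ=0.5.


‖w‖₂² = (-1.46)² + (-1.3)² + (-0.22)² + (0.09)² + (-1.7)² + (-0.15)² + (0.51)²
     = 2.1316 + 1.69 + 0.0484 + 0.0081 + 2.89 + 0.0225 + 0.2601
     = 7.0507
λ·‖w‖₂² = 0.5·7.0507 = 3.52535

3.52535


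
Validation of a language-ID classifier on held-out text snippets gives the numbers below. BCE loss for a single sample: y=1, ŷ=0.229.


BCE = -[y·ln(p) + (1-y)·ln(1-p)]
= -1·ln(0.229) - 0
= -ln(0.229) = 1.474

1.474


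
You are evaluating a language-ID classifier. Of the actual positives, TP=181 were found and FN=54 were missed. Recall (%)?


Recall = TP/(TP+FN)
= 181/(181+54)
= 181/235 = 77.02%

77.02%


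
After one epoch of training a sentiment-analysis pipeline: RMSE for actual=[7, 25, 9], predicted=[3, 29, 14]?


MSE = 57/3 = 19
RMSE = √(57/3) = 4.3589

4.3589


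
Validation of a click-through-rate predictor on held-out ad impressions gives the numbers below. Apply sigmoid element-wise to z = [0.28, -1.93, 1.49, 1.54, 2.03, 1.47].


σ(0.28) = 1/(1+e^-0.28) = 0.5695
σ(-1.93) = 1/(1+e^1.93) = 0.1268
σ(1.49) = 1/(1+e^-1.49) = 0.8161
σ(1.54) = 1/(1+e^-1.54) = 0.8235
σ(2.03) = 1/(1+e^-2.03) = 0.8839
σ(1.47) = 1/(1+e^-1.47) = 0.8131
result = [0.5695, 0.1268, 0.8161, 0.8235, 0.8839, 0.8131]

[0.5695, 0.1268, 0.8161, 0.8235, 0.8839, 0.8131]


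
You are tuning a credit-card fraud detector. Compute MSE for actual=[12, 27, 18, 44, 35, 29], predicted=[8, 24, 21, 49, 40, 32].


Squared errors: (12-8)²=16, (27-24)²=9, (18-21)²=9, (44-49)²=25, (35-40)²=25, (29-32)²=9
Sum = 93
MSE = 93/6 = 31/2

31/2


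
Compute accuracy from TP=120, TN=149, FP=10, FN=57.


Accuracy = (TP+TN)/(TP+TN+FP+FN)
= (120+149)/(336)
= 269/336 = 80.06%

80.06%


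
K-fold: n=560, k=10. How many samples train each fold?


Fold size = 560/10 = 56
Training per fold = 560 - 56 = 504

504


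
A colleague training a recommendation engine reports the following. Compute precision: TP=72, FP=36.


Precision = TP/(TP+FP)
= 72/(72+36)
= 72/108 = 66.67%

66.67%


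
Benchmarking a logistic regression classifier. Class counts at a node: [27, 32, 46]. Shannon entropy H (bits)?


Probabilities: [27/105, 32/105, 46/105] ≈ [0.2571, 0.3048, 0.4381]
H = -((27/105)·log₂(27/105) + (32/105)·log₂(32/105) + (46/105)·log₂(46/105))
  = 1.5479 bits

1.5479 bits


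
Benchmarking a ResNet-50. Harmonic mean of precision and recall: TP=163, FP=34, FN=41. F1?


Precision = 163/197 = 0.8274
Recall = 163/204 = 0.799
F1 = 2·P·R/(P+R) = 2·TP/(2·TP+FP+FN) = 326/(326+34+41) = 326/401 = 0.813

0.813


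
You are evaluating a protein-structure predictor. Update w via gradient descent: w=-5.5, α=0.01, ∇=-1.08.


w_new = w - α·∇
= -5.5 - 0.01·-1.08
= -5.5 + 0.0108
= -5.4892

-5.4892


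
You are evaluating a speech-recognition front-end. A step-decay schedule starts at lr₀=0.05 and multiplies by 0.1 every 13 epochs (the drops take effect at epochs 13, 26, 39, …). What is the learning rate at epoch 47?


n_drops = ⌊47/13⌋ = 3
lr = 0.05·0.1^3 = 0.05·0.001 = 0.00005

0.00005


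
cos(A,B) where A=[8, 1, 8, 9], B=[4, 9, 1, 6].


A·B = 8·4 + 1·9 + 8·1 + 9·6 = 103
‖A‖ = √210 = 14.4914, ‖B‖ = √134 = 11.5758
cos = 103/(√210·√134) = 103/√28140 = 0.614

0.614


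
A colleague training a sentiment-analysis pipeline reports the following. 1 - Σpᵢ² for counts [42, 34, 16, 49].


Probabilities: [42/141, 34/141, 16/141, 49/141] ≈ [0.2979, 0.2411, 0.1135, 0.3475]
Σpᵢ² = (1764 + 1156 + 256 + 2401)/141² = 5577/19881
Gini = 1 - Σpᵢ² = 1 - 5577/19881 = 0.7195

0.7195


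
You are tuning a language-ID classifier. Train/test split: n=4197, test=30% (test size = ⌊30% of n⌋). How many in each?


Test = ⌊4197·30/100⌋ = 1259
Train = 4197 - 1259 = 2938

Train: 2938, Test: 1259


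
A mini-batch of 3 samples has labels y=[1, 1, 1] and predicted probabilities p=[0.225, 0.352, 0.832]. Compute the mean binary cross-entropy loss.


L[0] = -ln(0.225) = 1.4917
L[1] = -ln(0.352) = 1.0441
L[2] = -ln(0.832) = 0.1839
mean = (1.4917 + 1.0441 + 0.1839)/3 = 0.9066

0.9066


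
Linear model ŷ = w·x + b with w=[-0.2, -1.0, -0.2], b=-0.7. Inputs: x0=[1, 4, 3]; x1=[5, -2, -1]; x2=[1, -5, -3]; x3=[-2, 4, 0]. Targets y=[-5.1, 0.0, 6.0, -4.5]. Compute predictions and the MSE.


ŷ0 = (-0.2)·(1) + (-1.0)·(4) + (-0.2)·(3) - 0.7 = -5.5
ŷ1 = (-0.2)·(5) + (-1.0)·(-2) + (-0.2)·(-1) - 0.7 = 0.5
ŷ2 = (-0.2)·(1) + (-1.0)·(-5) + (-0.2)·(-3) - 0.7 = 4.7
ŷ3 = (-0.2)·(-2) + (-1.0)·(4) + (-0.2)·(0) - 0.7 = -4.3
errors² = [0.16, 0.25, 1.69, 0.04]
MSE = 2.1400/4 = 0.535

0.535


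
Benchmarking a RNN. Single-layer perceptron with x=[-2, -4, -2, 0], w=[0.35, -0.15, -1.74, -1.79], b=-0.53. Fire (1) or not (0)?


z = (-2)·(0.35) + (-4)·(-0.15) + (-2)·(-1.74) + (0)·(-1.79) - 0.53
  = 2.85
step(z) = 1 (z≥0)

1


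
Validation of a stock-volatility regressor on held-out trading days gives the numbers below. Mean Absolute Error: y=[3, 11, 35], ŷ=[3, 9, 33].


Absolute errors: |3-3|=0, |11-9|=2, |35-33|=2
Sum = 4
MAE = 4/3 = 4/3

4/3


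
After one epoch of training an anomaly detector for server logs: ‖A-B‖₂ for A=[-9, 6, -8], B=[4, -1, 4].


d = √((-9-4)² + (6+ 1)² + (-8-4)²)
  = √(169 + 49 + 144)
  = √362 = 19.0263

19.0263


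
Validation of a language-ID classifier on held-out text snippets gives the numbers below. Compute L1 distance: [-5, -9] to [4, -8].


d = |-5-4| + |-9+ 8|
  = 9 + 1
  = 10

10


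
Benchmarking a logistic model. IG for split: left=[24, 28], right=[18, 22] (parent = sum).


Parent = [42, 50], H_parent = 0.9945
H_left = 0.9957 (n=52), H_right = 0.9928 (n=40)
H_children = (52/92)·0.9957 + (40/92)·0.9928 = 0.9944
IG = 0.9945 - 0.9944 = 0.0001

0.0001


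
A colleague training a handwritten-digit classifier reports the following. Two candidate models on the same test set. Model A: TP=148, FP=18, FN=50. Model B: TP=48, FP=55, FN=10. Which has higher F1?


Model A: P=148/166=0.8916, R=148/198=0.7475, F1=2PR/(P+R)=2TP/(2TP+FP+FN)=296/364=0.8132
Model B: P=48/103=0.466, R=48/58=0.8276, F1=2PR/(P+R)=2TP/(2TP+FP+FN)=96/161=0.5963
0.8132 > 0.5963 → Model A

Model A


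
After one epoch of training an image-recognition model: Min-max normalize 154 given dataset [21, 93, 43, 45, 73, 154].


min=21, max=154
(154-21)/(154-21) = 133/133 = 1.0

1.0


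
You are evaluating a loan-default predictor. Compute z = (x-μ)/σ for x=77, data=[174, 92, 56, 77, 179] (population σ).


μ = 115.6, σ = 51.0474
z = (77 - 115.6)/51.0474 = -0.7562

-0.7562


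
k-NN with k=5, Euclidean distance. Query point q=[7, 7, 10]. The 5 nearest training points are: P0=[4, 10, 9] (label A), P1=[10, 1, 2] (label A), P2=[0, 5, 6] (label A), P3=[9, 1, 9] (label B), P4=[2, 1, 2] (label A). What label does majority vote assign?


d(q,P0) = 4.3589  (label A)
d(q,P1) = 10.4403  (label A)
d(q,P2) = 8.3066  (label A)
d(q,P3) = 6.4031  (label B)
d(q,P4) = 11.1803  (label A)
Votes: A=4, B=1
Majority → A

A


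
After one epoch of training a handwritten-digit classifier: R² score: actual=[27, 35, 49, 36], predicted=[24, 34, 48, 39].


ȳ = 36.75
SS_res = Σ(y-ŷ)² = 20
SS_tot = Σ(y-ȳ)² = 248.75
R² = 1 - SS_res/SS_tot = 1 - 0.0804 = 0.9196

0.9196


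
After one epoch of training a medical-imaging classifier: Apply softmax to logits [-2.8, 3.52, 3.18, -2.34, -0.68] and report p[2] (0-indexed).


Exponentials: e^-2.8=0.0608, e^3.52=33.7844, e^3.18=24.0468, e^-2.34=0.0963, e^-0.68=0.5066
Sum = 58.4949
Softmax = [0.001, 0.5776, 0.4111, 0.0016, 0.0087]
p[2] = 24.0468/58.4949 = 0.4111

0.4111


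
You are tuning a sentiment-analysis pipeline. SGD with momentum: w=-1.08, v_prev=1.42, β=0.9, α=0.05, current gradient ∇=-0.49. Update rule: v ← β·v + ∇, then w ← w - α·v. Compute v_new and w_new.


v_new = 0.9·1.42 - 0.49 = 1.278 - 0.49 = 0.788
w_new = -1.08 - 0.05·0.788 = -1.08 - 0.0394 = -1.1194

v_new=0.788, w_new=-1.1194


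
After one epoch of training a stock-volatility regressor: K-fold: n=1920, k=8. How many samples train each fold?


Fold size = 1920/8 = 240
Training per fold = 1920 - 240 = 1680

1680


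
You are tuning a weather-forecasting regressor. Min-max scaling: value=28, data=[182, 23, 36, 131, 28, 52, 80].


min=23, max=182
(28-23)/(182-23) = 5/159 = 0.0314

0.0314


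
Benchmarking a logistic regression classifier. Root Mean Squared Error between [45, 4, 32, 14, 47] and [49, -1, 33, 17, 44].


MSE = 60/5 = 12
RMSE = √(60/5) = 3.4641

3.4641


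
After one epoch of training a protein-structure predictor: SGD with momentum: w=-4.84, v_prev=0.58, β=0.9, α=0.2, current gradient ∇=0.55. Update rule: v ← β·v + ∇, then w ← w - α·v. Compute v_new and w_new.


v_new = 0.9·0.58 + 0.55 = 0.522 + 0.55 = 1.072
w_new = -4.84 - 0.2·1.072 = -4.84 - 0.2144 = -5.0544

v_new=1.072, w_new=-5.0544


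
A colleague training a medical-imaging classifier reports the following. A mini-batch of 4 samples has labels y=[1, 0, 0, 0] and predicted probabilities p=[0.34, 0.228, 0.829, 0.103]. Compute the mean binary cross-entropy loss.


L[0] = -ln(0.34) = 1.0788
L[1] = -ln(1-0.228) = -ln(0.772) = 0.2588
L[2] = -ln(1-0.829) = -ln(0.171) = 1.7661
L[3] = -ln(1-0.103) = -ln(0.897) = 0.1087
mean = (1.0788 + 0.2588 + 1.7661 + 0.1087)/4 = 0.8031

0.8031


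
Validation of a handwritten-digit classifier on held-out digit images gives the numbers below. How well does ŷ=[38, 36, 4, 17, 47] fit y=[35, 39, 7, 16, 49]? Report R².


ȳ = 29.2
SS_res = Σ(y-ŷ)² = 32
SS_tot = Σ(y-ȳ)² = 1188.8
R² = 1 - SS_res/SS_tot = 1 - 0.0269 = 0.9731

0.9731


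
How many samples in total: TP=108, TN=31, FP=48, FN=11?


Total = TP + TN + FP + FN
= 108 + 31 + 48 + 11
= 198
(Predicted positive: 156, predicted negative: 42)

198


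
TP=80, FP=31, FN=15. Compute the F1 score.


Precision = 80/111 = 0.7207
Recall = 80/95 = 0.8421
F1 = 2·P·R/(P+R) = 2·TP/(2·TP+FP+FN) = 160/(160+31+15) = 160/206 = 0.7767

0.7767


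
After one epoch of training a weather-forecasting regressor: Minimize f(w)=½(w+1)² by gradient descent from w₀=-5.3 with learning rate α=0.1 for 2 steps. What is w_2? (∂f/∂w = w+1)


step 1: grad = -5.3+1 = -4.3; w = -5.3 - 0.1·(-4.3) = -4.87
step 2: grad = -4.87+1 = -3.87; w = -4.87 - 0.1·(-3.87) = -4.483

-4.483


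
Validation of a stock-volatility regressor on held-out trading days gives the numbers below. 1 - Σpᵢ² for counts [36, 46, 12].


Probabilities: [36/94, 46/94, 12/94] ≈ [0.383, 0.4894, 0.1277]
Σpᵢ² = (1296 + 2116 + 144)/94² = 3556/8836
Gini = 1 - Σpᵢ² = 1 - 3556/8836 = 0.5976

0.5976


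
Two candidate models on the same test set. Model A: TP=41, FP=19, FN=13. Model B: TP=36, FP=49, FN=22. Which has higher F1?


Model A: P=41/60=0.6833, R=41/54=0.7593, F1=2PR/(P+R)=2TP/(2TP+FP+FN)=82/114=0.7193
Model B: P=36/85=0.4235, R=36/58=0.6207, F1=2PR/(P+R)=2TP/(2TP+FP+FN)=72/143=0.5035
0.7193 > 0.5035 → Model A

Model A


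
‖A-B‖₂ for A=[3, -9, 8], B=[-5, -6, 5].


d = √((3+ 5)² + (-9+ 6)² + (8-5)²)
  = √(64 + 9 + 9)
  = √82 = 9.0554

9.0554


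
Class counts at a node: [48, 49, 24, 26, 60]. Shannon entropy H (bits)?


Probabilities: [48/207, 49/207, 24/207, 26/207, 60/207] ≈ [0.2319, 0.2367, 0.1159, 0.1256, 0.2899]
H = -((48/207)·log₂(48/207) + (49/207)·log₂(49/207) + (24/207)·log₂(24/207) + (26/207)·log₂(26/207) + (60/207)·log₂(60/207))
  = 2.2352 bits

2.2352 bits


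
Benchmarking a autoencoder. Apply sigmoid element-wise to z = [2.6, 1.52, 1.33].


σ(2.6) = 1/(1+e^-2.6) = 0.9309
σ(1.52) = 1/(1+e^-1.52) = 0.8205
σ(1.33) = 1/(1+e^-1.33) = 0.7908
result = [0.9309, 0.8205, 0.7908]

[0.9309, 0.8205, 0.7908]


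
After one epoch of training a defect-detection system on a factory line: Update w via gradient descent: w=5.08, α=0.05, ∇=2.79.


w_new = w - α·∇
= 5.08 - 0.05·2.79
= 5.08 - 0.1395
= 4.9405

4.9405


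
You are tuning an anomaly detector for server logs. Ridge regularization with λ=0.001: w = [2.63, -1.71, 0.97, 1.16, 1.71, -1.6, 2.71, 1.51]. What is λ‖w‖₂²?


‖w‖₂² = (2.63)² + (-1.71)² + (0.97)² + (1.16)² + (1.71)² + (-1.6)² + (2.71)² + (1.51)²
     = 6.9169 + 2.9241 + 0.9409 + 1.3456 + 2.9241 + 2.56 + 7.3441 + 2.2801
     = 27.2358
λ·‖w‖₂² = 0.001·27.2358 = 0.027236

0.027236


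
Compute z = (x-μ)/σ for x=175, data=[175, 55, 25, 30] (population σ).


μ = 71.25, σ = 60.9687
z = (175 - 71.25)/60.9687 = 1.7017

1.7017


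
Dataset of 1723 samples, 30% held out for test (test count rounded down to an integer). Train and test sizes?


Test = ⌊1723·30/100⌋ = 516
Train = 1723 - 516 = 1207

Train: 1207, Test: 516


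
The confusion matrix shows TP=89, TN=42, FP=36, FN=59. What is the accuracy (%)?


Accuracy = (TP+TN)/(TP+TN+FP+FN)
= (89+42)/(226)
= 131/226 = 57.96%

57.96%


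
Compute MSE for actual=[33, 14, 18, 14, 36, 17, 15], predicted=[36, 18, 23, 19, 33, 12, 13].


Squared errors: (33-36)²=9, (14-18)²=16, (18-23)²=25, (14-19)²=25, (36-33)²=9, (17-12)²=25, (15-13)²=4
Sum = 113
MSE = 113/7 = 113/7

113/7


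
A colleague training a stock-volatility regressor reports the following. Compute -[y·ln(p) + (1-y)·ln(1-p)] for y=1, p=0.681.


BCE = -[y·ln(p) + (1-y)·ln(1-p)]
= -1·ln(0.681) - 0
= -ln(0.681) = 0.3842

0.3842


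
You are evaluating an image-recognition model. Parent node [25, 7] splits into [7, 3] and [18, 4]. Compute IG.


Parent = [25, 7], H_parent = 0.7579
H_left = 0.8813 (n=10), H_right = 0.684 (n=22)
H_children = (10/32)·0.8813 + (22/32)·0.684 = 0.7457
IG = 0.7579 - 0.7457 = 0.0122

0.0122


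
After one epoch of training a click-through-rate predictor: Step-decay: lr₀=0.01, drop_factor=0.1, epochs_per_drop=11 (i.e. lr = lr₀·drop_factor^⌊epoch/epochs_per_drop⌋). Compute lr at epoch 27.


n_drops = ⌊27/11⌋ = 2
lr = 0.01·0.1^2 = 0.01·0.01 = 0.0001

0.0001


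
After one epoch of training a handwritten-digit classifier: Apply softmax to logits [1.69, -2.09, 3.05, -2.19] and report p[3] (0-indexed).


Exponentials: e^1.69=5.4195, e^-2.09=0.1237, e^3.05=21.1153, e^-2.19=0.1119
Sum = 26.7704
Softmax = [0.2024, 0.0046, 0.7888, 0.0042]
p[3] = 0.1119/26.7704 = 0.0042

0.0042


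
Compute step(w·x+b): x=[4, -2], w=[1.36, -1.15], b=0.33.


z = (4)·(1.36) + (-2)·(-1.15) + 0.33
  = 8.07
step(z) = 1 (z≥0)

1


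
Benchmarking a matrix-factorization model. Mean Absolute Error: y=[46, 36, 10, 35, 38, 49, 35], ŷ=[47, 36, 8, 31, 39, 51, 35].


Absolute errors: |46-47|=1, |36-36|=0, |10-8|=2, |35-31|=4, |38-39|=1, |49-51|=2, |35-35|=0
Sum = 10
MAE = 10/7 = 10/7

10/7


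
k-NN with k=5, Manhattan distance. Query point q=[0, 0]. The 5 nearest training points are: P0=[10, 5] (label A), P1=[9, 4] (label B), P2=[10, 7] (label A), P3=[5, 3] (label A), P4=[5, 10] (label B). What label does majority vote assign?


d(q,P0) = 15  (label A)
d(q,P1) = 13  (label B)
d(q,P2) = 17  (label A)
d(q,P3) = 8  (label A)
d(q,P4) = 15  (label B)
Votes: A=3, B=2
Majority → A

A


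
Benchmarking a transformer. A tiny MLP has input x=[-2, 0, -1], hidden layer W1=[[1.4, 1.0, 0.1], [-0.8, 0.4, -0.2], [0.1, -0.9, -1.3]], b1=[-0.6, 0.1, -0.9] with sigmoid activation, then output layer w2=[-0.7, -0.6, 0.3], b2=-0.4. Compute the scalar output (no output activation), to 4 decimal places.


z1[0] = (1.4)·(-2) + (1.0)·(0) + (0.1)·(-1) - 0.6 = -3.5
z1[1] = (-0.8)·(-2) + (0.4)·(0) + (-0.2)·(-1) + 0.1 = 1.9
z1[2] = (0.1)·(-2) + (-0.9)·(0) + (-1.3)·(-1) - 0.9 = 0.2
h = sigmoid(z1) = [0.0293, 0.8699, 0.5498]
output = (-0.7)·(0.0293) + (-0.6)·(0.8699) + (0.3)·(0.5498) - 0.4 = -0.7775

-0.7775


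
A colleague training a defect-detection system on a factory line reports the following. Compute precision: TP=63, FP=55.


Precision = TP/(TP+FP)
= 63/(63+55)
= 63/118 = 53.39%

53.39%


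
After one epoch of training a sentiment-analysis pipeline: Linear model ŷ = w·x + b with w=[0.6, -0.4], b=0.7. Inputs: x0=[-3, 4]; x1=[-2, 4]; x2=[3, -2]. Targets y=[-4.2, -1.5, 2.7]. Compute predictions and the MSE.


ŷ0 = (0.6)·(-3) + (-0.4)·(4) + 0.7 = -2.7
ŷ1 = (0.6)·(-2) + (-0.4)·(4) + 0.7 = -2.1
ŷ2 = (0.6)·(3) + (-0.4)·(-2) + 0.7 = 3.3
errors² = [2.25, 0.36, 0.36]
MSE = 2.9700/3 = 0.99

0.99


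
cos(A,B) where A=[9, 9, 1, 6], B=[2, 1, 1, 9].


A·B = 9·2 + 9·1 + 1·1 + 6·9 = 82
‖A‖ = √199 = 14.1067, ‖B‖ = √87 = 9.3274
cos = 82/(√199·√87) = 82/√17313 = 0.6232

0.6232


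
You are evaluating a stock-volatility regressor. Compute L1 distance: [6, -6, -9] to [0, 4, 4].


d = |6-0| + |-6-4| + |-9-4|
  = 6 + 10 + 13
  = 29

29


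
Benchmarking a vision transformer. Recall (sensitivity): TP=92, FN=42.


Recall = TP/(TP+FN)
= 92/(92+42)
= 92/134 = 68.66%

68.66%


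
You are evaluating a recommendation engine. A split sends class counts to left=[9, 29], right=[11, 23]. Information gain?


Parent = [20, 52], H_parent = 0.8524
H_left = 0.7897 (n=38), H_right = 0.9082 (n=34)
H_children = (38/72)·0.7897 + (34/72)·0.9082 = 0.8457
IG = 0.8524 - 0.8457 = 0.0067

0.0067


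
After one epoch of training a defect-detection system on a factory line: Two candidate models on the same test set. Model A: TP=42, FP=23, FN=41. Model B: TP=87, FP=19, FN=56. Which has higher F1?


Model A: P=42/65=0.6462, R=42/83=0.506, F1=2PR/(P+R)=2TP/(2TP+FP+FN)=84/148=0.5676
Model B: P=87/106=0.8208, R=87/143=0.6084, F1=2PR/(P+R)=2TP/(2TP+FP+FN)=174/249=0.6988
0.5676 < 0.6988 → Model B

Model B


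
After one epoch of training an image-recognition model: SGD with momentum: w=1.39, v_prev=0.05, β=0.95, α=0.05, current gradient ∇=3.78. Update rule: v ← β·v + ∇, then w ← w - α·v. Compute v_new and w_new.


v_new = 0.95·0.05 + 3.78 = 0.0475 + 3.78 = 3.8275
w_new = 1.39 - 0.05·3.8275 = 1.39 - 0.191375 = 1.198625

v_new=3.8275, w_new=1.198625


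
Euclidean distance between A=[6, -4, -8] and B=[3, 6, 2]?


d = √((6-3)² + (-4-6)² + (-8-2)²)
  = √(9 + 100 + 100)
  = √209 = 14.4568

14.4568


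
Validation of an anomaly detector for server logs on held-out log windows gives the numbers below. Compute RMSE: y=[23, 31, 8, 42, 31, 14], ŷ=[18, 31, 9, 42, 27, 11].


MSE = 51/6 = 8.5
RMSE = √(51/6) = 2.9155

2.9155


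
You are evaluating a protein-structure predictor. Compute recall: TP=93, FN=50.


Recall = TP/(TP+FN)
= 93/(93+50)
= 93/143 = 65.03%

65.03%


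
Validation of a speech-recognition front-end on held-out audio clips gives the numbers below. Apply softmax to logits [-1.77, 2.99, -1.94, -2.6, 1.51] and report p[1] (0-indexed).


Exponentials: e^-1.77=0.1703, e^2.99=19.8857, e^-1.94=0.1437, e^-2.6=0.0743, e^1.51=4.5267
Sum = 24.8007
Softmax = [0.0069, 0.8018, 0.0058, 0.003, 0.1825]
p[1] = 19.8857/24.8007 = 0.8018

0.8018


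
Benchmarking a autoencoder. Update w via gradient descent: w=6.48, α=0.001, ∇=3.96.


w_new = w - α·∇
= 6.48 - 0.001·3.96
= 6.48 - 0.00396
= 6.47604

6.47604


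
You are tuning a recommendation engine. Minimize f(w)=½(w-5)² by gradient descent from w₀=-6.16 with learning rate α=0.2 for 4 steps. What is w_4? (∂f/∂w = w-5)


step 1: grad = -6.16-5 = -11.16; w = -6.16 - 0.2·(-11.16) = -3.928
step 2: grad = -3.928-5 = -8.928; w = -3.928 - 0.2·(-8.928) = -2.1424
step 3: grad = -2.1424-5 = -7.1424; w = -2.1424 - 0.2·(-7.1424) = -0.71392
step 4: grad = -0.71392-5 = -5.71392; w = -0.71392 - 0.2·(-5.71392) = 0.428864

0.428864


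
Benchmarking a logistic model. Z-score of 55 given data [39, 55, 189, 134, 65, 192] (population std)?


μ = 112.3333, σ = 62.7154
z = (55 - 112.3333)/62.7154 = -0.9142

-0.9142


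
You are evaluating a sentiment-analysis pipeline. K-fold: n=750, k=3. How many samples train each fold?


Fold size = 750/3 = 250
Training per fold = 750 - 250 = 500

500


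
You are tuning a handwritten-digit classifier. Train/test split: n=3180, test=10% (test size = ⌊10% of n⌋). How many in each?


Test = ⌊3180·10/100⌋ = 318
Train = 3180 - 318 = 2862

Train: 2862, Test: 318


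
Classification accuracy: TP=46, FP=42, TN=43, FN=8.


Accuracy = (TP+TN)/(TP+TN+FP+FN)
= (46+43)/(139)
= 89/139 = 64.03%

64.03%


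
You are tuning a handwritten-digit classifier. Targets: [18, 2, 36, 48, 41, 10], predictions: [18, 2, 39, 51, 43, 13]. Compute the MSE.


Squared errors: (18-18)²=0, (2-2)²=0, (36-39)²=9, (48-51)²=9, (41-43)²=4, (10-13)²=9
Sum = 31
MSE = 31/6 = 31/6

31/6


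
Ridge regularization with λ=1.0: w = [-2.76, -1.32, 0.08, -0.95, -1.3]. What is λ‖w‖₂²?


‖w‖₂² = (-2.76)² + (-1.32)² + (0.08)² + (-0.95)² + (-1.3)²
     = 7.6176 + 1.7424 + 0.0064 + 0.9025 + 1.69
     = 11.9589
λ·‖w‖₂² = 1.0·11.9589 = 11.9589

11.9589


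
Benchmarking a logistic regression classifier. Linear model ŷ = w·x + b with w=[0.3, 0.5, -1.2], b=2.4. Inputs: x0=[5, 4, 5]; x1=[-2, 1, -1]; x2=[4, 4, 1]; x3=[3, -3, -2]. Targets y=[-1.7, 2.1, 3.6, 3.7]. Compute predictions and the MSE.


ŷ0 = (0.3)·(5) + (0.5)·(4) + (-1.2)·(5) + 2.4 = -0.1
ŷ1 = (0.3)·(-2) + (0.5)·(1) + (-1.2)·(-1) + 2.4 = 3.5
ŷ2 = (0.3)·(4) + (0.5)·(4) + (-1.2)·(1) + 2.4 = 4.4
ŷ3 = (0.3)·(3) + (0.5)·(-3) + (-1.2)·(-2) + 2.4 = 4.2
errors² = [2.56, 1.96, 0.64, 0.25]
MSE = 5.4100/4 = 1.3525

1.3525
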